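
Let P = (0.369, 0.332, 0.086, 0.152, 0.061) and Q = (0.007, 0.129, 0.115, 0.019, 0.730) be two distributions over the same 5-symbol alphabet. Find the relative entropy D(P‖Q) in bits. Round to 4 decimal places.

2.7650 bits

D(P‖Q) = Σ p·log₂(p/q).
  0.369·log₂(0.369/0.007) = 2.11073
  0.332·log₂(0.332/0.129) = 0.45279
  0.086·log₂(0.086/0.115) = -0.03605
  0.152·log₂(0.152/0.019) = 0.45600
  0.061·log₂(0.061/0.730) = -0.21844
D(P‖Q) = 2.7650 bits.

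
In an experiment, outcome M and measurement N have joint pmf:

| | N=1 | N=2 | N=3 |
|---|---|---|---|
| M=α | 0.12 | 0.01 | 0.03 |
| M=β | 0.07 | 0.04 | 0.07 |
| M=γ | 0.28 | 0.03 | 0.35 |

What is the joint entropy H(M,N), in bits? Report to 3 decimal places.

2.504 bits

H(M,N) = −Σ p(x,y)·log₂ p(x,y) over all 9 cells.
  cell (α,1): −0.12·log₂0.12 = 0.3671
  cell (α,2): −0.01·log₂0.01 = 0.0664
  cell (α,3): −0.03·log₂0.03 = 0.1518
  cell (β,1): −0.07·log₂0.07 = 0.2686
  cell (β,2): −0.04·log₂0.04 = 0.1858
  cell (β,3): −0.07·log₂0.07 = 0.2686
  cell (γ,1): −0.28·log₂0.28 = 0.5142
  cell (γ,2): −0.03·log₂0.03 = 0.1518
  cell (γ,3): −0.35·log₂0.35 = 0.5301
Sum = 2.504 bits.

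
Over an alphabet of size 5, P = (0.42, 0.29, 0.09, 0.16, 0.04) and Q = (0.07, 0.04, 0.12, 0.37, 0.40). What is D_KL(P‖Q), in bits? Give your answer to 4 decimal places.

1.5508 bits

D(P‖Q) = Σ p·log₂(p/q).
  0.42·log₂(0.42/0.07) = 1.08568
  0.29·log₂(0.29/0.04) = 0.82881
  0.09·log₂(0.09/0.12) = -0.03735
  0.16·log₂(0.16/0.37) = -0.19351
  0.04·log₂(0.04/0.40) = -0.13288
D(P‖Q) = 1.5508 bits.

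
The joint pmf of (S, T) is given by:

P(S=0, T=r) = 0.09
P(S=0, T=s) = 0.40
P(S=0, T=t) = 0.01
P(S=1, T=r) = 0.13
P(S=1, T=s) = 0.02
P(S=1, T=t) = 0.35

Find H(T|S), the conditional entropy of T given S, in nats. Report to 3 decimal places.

0.647 nats

Marginals: p(S) = (0.5000, 0.5000), p(T) = (0.2200, 0.4200, 0.3600).
H(T|S) = Σ p(S) · H(T|S=·).
  S=0: p=0.5000, H(T|S=0) = 0.5654
  S=1: p=0.5000, H(T|S=1) = 0.7287
Weighted sum = 0.647 nats.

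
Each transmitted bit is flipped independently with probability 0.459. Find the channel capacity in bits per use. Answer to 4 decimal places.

0.0049 bits

Binary symmetric channel: C = 1 − h₂(ε) where h₂ is the binary entropy function.
h₂(0.459) = −0.459·log₂0.459 − 0.541·log₂0.541 = 0.9951.
C = 1 − 0.9951 = 0.0049 bits per channel use.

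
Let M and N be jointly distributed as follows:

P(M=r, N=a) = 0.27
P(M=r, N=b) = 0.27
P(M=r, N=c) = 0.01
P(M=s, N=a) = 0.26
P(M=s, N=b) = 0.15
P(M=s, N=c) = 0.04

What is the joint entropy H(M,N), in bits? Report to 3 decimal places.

2.188 bits

H(M,N) = −Σ p(x,y)·log₂ p(x,y) over all 6 cells.
  cell (r,a): −0.27·log₂0.27 = 0.5100
  cell (r,b): −0.27·log₂0.27 = 0.5100
  cell (r,c): −0.01·log₂0.01 = 0.0664
  cell (s,a): −0.26·log₂0.26 = 0.5053
  cell (s,b): −0.15·log₂0.15 = 0.4105
  cell (s,c): −0.04·log₂0.04 = 0.1858
Sum = 2.188 bits.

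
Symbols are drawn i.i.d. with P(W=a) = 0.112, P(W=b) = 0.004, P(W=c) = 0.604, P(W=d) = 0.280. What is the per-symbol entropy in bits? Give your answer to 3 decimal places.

1.339 bits

H(W) = −Σ p·log₂ p.
  −(0.112)·log₂(0.112) = 0.3537
  −(0.004)·log₂(0.004) = 0.0319
  −(0.604)·log₂(0.604) = 0.4393
  −(0.280)·log₂(0.280) = 0.5142
Sum: 0.3537 + 0.0319 + 0.4393 + 0.5142 = 1.339 bits.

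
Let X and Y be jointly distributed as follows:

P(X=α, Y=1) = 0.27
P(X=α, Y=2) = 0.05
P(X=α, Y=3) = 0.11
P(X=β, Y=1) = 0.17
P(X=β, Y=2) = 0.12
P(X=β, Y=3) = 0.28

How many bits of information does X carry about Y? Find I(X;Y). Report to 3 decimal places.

0.079 bits

Marginals: p(X) = (0.4300, 0.5700), p(Y) = (0.4400, 0.1700, 0.3900).
I(X;Y) = H(X) + H(Y) − H(X,Y).
H(X) = 0.9858, H(Y) = 1.4855, H(X,Y) = 2.3923.
I(X;Y) = 0.9858 + 1.4855 − 2.3923 = 0.079 bits.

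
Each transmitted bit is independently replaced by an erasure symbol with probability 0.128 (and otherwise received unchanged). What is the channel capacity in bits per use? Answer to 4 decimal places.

Binary erasure channel: capacity C = 1 − ε.
C = 1 − 0.128 = 0.8720 bits per channel use.

0.8720 bits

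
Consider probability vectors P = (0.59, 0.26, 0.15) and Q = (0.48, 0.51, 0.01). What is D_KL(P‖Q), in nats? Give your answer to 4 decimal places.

0.3528 nats

D(P‖Q) = Σ p·ln(p/q).
  0.59·ln(0.59/0.48) = 0.12174
  0.26·ln(0.26/0.51) = -0.17517
  0.15·ln(0.15/0.01) = 0.40621
D(P‖Q) = 0.3528 nats.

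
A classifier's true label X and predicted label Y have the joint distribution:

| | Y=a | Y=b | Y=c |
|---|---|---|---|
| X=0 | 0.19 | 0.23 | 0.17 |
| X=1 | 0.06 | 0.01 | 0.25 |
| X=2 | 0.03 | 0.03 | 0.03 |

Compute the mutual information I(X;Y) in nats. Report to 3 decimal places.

Marginals: p(X) = (0.5900, 0.3200, 0.0900), p(Y) = (0.2800, 0.2700, 0.4500).
I(X;Y) = H(X) + H(Y) − H(X,Y).
H(X) = 0.8926, H(Y) = 1.0693, H(X,Y) = 1.8318.
I(X;Y) = 0.8926 + 1.0693 − 1.8318 = 0.130 nats.

0.130 nats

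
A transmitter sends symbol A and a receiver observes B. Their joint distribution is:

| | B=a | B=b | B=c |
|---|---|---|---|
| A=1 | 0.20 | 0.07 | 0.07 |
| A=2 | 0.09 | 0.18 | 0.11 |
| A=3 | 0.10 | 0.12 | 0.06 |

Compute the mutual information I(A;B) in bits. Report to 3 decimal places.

Marginals: p(A) = (0.3400, 0.3800, 0.2800), p(B) = (0.3900, 0.3700, 0.2400).
I(A;B) = Σ p(x,y)·log₂[p(x,y)/(p(x)p(y))].
  (1,a): 0.20·log₂(1.5083) = 0.1186
  (1,b): 0.07·log₂(0.5564) = -0.0592
  (1,c): 0.07·log₂(0.8578) = -0.0155
  (2,a): 0.09·log₂(0.6073) = -0.0648
  (2,b): 0.18·log₂(1.2802) = 0.0642
  (2,c): 0.11·log₂(1.2061) = 0.0297
  (3,a): 0.10·log₂(0.9158) = -0.0127
  (3,b): 0.12·log₂(1.1583) = 0.0254
  (3,c): 0.06·log₂(0.8929) = -0.0098
Sum = 0.076 bits.

0.076 bits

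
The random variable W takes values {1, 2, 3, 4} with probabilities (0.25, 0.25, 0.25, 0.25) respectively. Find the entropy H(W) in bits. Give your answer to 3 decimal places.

2.000 bits

H(W) = −Σ p·log₂ p.
  −(0.25)·log₂(0.25) = 0.5000
  −(0.25)·log₂(0.25) = 0.5000
  −(0.25)·log₂(0.25) = 0.5000
  −(0.25)·log₂(0.25) = 0.5000
Sum: 0.5000 + 0.5000 + 0.5000 + 0.5000 = 2.000 bits.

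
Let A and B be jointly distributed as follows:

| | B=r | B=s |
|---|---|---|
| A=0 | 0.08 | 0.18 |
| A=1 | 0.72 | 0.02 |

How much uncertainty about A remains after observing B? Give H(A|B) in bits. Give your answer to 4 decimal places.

0.4690 bits

Marginals: p(A) = (0.2600, 0.7400), p(B) = (0.8000, 0.2000).
H(A|B) = Σ p(B) · H(A|B=·).
  B=r: p=0.8000, H(A|B=r) = 0.4690
  B=s: p=0.2000, H(A|B=s) = 0.4690
Weighted sum = 0.4690 bits.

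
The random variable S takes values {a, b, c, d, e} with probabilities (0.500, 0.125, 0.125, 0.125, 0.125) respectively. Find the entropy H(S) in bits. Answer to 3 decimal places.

H(S) = −Σ p·log₂ p.
  −(0.500)·log₂(0.500) = 0.5000
  −(0.125)·log₂(0.125) = 0.3750
  −(0.125)·log₂(0.125) = 0.3750
  −(0.125)·log₂(0.125) = 0.3750
  −(0.125)·log₂(0.125) = 0.3750
Sum: 0.5000 + 0.3750 + 0.3750 + 0.3750 + 0.3750 = 2.000 bits.

2.000 bits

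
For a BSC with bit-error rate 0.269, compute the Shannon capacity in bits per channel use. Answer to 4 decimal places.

0.1600 bits

Binary symmetric channel: C = 1 − h₂(ε) where h₂ is the binary entropy function.
h₂(0.269) = −0.269·log₂0.269 − 0.731·log₂0.731 = 0.8400.
C = 1 − 0.8400 = 0.1600 bits per channel use.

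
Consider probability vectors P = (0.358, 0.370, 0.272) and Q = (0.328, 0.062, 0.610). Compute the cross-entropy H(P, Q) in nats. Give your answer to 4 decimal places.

1.5624 nats

H(P,Q) = −Σ p·ln q.
  −0.358·ln(0.328) = 0.39908
  −0.370·ln(0.062) = 1.02883
  −0.272·ln(0.610) = 0.13445
H(P,Q) = 1.5624 nats.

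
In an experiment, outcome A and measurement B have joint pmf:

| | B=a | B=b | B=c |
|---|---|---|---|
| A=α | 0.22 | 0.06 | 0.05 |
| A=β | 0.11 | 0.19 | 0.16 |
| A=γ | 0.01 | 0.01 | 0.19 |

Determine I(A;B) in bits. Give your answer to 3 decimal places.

Marginals: p(A) = (0.3300, 0.4600, 0.2100), p(B) = (0.3400, 0.2600, 0.4000).
I(A;B) = H(A) + H(B) − H(A,B).
H(A) = 1.5160, H(B) = 1.5632, H(A,B) = 2.7568.
I(A;B) = 1.5160 + 1.5632 − 2.7568 = 0.322 bits.

0.322 bits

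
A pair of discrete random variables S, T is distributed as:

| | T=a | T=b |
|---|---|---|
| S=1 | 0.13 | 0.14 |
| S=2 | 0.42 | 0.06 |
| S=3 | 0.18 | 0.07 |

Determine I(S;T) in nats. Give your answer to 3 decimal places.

0.067 nats

Marginals: p(S) = (0.2700, 0.4800, 0.2500), p(T) = (0.7300, 0.2700).
I(S;T) = Σ p(x,y)·ln[p(x,y)/(p(x)p(y))].
  (1,a): 0.13·ln(0.6596) = -0.0541
  (1,b): 0.14·ln(1.9204) = 0.0914
  (2,a): 0.42·ln(1.1986) = 0.0761
  (2,b): 0.06·ln(0.4630) = -0.0462
  (3,a): 0.18·ln(0.9863) = -0.0025
  (3,b): 0.07·ln(1.0370) = 0.0025
Sum = 0.067 nats.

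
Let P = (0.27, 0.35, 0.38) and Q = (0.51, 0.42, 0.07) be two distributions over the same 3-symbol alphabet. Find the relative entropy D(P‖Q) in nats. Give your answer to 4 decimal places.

D(P‖Q) = Σ p·ln(p/q).
  0.27·ln(0.27/0.51) = -0.17172
  0.35·ln(0.35/0.42) = -0.06381
  0.38·ln(0.38/0.07) = 0.64284
D(P‖Q) = 0.4073 nats.

0.4073 nats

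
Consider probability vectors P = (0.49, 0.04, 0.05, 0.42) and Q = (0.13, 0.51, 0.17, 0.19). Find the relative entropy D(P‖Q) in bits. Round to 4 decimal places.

1.1835 bits

D(P‖Q) = Σ p·log₂(p/q).
  0.49·log₂(0.49/0.13) = 0.93799
  0.04·log₂(0.04/0.51) = -0.14690
  0.05·log₂(0.05/0.17) = -0.08828
  0.42·log₂(0.42/0.19) = 0.48064
D(P‖Q) = 1.1835 bits.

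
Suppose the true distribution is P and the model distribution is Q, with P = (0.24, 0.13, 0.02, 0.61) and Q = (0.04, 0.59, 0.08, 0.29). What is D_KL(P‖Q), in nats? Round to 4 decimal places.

D(P‖Q) = Σ p·ln(p/q).
  0.24·ln(0.24/0.04) = 0.43002
  0.13·ln(0.13/0.59) = -0.19664
  0.02·ln(0.02/0.08) = -0.02773
  0.61·ln(0.61/0.29) = 0.45358
D(P‖Q) = 0.6592 nats.

0.6592 nats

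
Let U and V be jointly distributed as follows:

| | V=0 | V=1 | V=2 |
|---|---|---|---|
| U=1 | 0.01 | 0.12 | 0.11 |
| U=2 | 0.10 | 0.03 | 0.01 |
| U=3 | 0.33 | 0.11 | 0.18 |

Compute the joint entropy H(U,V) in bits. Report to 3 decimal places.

2.658 bits

H(U,V) = −Σ p(x,y)·log₂ p(x,y) over all 9 cells.
  cell (1,0): −0.01·log₂0.01 = 0.0664
  cell (1,1): −0.12·log₂0.12 = 0.3671
  cell (1,2): −0.11·log₂0.11 = 0.3503
  cell (2,0): −0.10·log₂0.10 = 0.3322
  cell (2,1): −0.03·log₂0.03 = 0.1518
  cell (2,2): −0.01·log₂0.01 = 0.0664
  cell (3,0): −0.33·log₂0.33 = 0.5278
  cell (3,1): −0.11·log₂0.11 = 0.3503
  cell (3,2): −0.18·log₂0.18 = 0.4453
Sum = 2.658 bits.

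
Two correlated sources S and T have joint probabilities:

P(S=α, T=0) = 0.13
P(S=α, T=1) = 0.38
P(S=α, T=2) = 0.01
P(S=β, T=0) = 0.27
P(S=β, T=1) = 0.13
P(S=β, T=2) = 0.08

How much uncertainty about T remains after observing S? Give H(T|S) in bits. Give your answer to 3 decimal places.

1.165 bits

Chain rule: H(T|S) = H(S,T) − H(S).
Marginals: p(S) = (0.5200, 0.4800), p(T) = (0.4000, 0.5100, 0.0900).
H(S,T) = 2.1637 bits; H(S) = 0.9988 bits.
H(T|S) = 2.1637 − 0.9988 = 1.165 bits.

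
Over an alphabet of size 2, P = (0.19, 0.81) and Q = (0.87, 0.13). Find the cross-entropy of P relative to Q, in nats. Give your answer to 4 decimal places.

1.6790 nats

H(P,Q) = −Σ p·ln q.
  −0.19·ln(0.87) = 0.02646
  −0.81·ln(0.13) = 1.65258
H(P,Q) = 1.6790 nats.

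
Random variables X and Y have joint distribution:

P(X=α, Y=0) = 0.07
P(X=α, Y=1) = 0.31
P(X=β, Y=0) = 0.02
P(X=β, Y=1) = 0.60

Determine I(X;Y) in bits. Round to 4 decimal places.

Marginals: p(X) = (0.3800, 0.6200), p(Y) = (0.0900, 0.9100).
I(X;Y) = H(X) + H(Y) − H(X,Y).
H(X) = 0.9580, H(Y) = 0.4365, H(X,Y) = 1.3474.
I(X;Y) = 0.9580 + 0.4365 − 1.3474 = 0.0471 bits.

0.0471 bits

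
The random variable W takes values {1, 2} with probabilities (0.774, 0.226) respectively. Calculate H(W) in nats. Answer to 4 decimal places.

H(W) = −Σ p·ln p.
  −(0.774)·ln(0.774) = 0.19829
  −(0.226)·ln(0.226) = 0.33611
Sum: 0.19829 + 0.33611 = 0.5344 nats.

0.5344 nats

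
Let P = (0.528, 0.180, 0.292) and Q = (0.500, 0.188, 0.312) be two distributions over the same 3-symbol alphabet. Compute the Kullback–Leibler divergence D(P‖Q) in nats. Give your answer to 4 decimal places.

D(P‖Q) = Σ p·ln(p/q).
  0.528·ln(0.528/0.500) = 0.02877
  0.180·ln(0.180/0.188) = -0.00783
  0.292·ln(0.292/0.312) = -0.01934
D(P‖Q) = 0.0016 nats.

0.0016 nats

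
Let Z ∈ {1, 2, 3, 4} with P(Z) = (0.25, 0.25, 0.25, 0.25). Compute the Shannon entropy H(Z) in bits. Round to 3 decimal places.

2.000 bits

H(Z) = −Σ p·log₂ p.
  −(0.25)·log₂(0.25) = 0.5000
  −(0.25)·log₂(0.25) = 0.5000
  −(0.25)·log₂(0.25) = 0.5000
  −(0.25)·log₂(0.25) = 0.5000
Sum: 0.5000 + 0.5000 + 0.5000 + 0.5000 = 2.000 bits.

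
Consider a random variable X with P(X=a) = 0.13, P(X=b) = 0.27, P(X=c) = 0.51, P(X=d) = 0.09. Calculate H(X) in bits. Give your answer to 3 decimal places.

1.701 bits

H(X) = −Σ p·log₂ p.
  −(0.13)·log₂(0.13) = 0.3826
  −(0.27)·log₂(0.27) = 0.5100
  −(0.51)·log₂(0.51) = 0.4954
  −(0.09)·log₂(0.09) = 0.3127
Sum: 0.3826 + 0.5100 + 0.4954 + 0.3127 = 1.701 bits.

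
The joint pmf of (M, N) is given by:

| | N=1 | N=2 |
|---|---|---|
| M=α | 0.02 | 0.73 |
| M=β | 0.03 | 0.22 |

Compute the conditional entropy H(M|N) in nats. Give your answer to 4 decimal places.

0.5478 nats

Chain rule: H(M|N) = H(M,N) − H(N).
Marginals: p(M) = (0.7500, 0.2500), p(N) = (0.0500, 0.9500).
H(M,N) = 0.7463 nats; H(N) = 0.1985 nats.
H(M|N) = 0.7463 − 0.1985 = 0.5478 nats.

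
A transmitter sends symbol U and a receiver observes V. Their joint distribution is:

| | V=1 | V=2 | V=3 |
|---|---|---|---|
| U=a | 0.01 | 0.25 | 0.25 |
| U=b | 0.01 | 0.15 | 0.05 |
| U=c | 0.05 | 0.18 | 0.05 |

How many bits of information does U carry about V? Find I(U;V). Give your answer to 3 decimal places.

0.100 bits

Marginals: p(U) = (0.5100, 0.2100, 0.2800), p(V) = (0.0700, 0.5800, 0.3500).
I(U;V) = Σ p(x,y)·log₂[p(x,y)/(p(x)p(y))].
  (a,1): 0.01·log₂(0.2801) = -0.0184
  (a,2): 0.25·log₂(0.8452) = -0.0607
  (a,3): 0.25·log₂(1.4006) = 0.1215
  (b,1): 0.01·log₂(0.6803) = -0.0056
  (b,2): 0.15·log₂(1.2315) = 0.0451
  (b,3): 0.05·log₂(0.6803) = -0.0278
  (c,1): 0.05·log₂(2.5510) = 0.0676
  (c,2): 0.18·log₂(1.1084) = 0.0267
  (c,3): 0.05·log₂(0.5102) = -0.0485
Sum = 0.100 bits.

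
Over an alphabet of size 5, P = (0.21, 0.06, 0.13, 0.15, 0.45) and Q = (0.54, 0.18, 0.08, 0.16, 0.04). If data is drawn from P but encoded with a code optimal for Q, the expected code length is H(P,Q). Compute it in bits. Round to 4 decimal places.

H(P,Q) = −Σ p·log₂ q.
  −0.21·log₂(0.54) = 0.18668
  −0.06·log₂(0.18) = 0.14844
  −0.13·log₂(0.08) = 0.47370
  −0.15·log₂(0.16) = 0.39658
  −0.45·log₂(0.04) = 2.08974
H(P,Q) = 3.2951 bits.

3.2951 bits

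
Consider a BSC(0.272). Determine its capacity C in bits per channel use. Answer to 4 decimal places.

0.1557 bits

Binary symmetric channel: C = 1 − h₂(ε) where h₂ is the binary entropy function.
h₂(0.272) = −0.272·log₂0.272 − 0.728·log₂0.728 = 0.8443.
C = 1 − 0.8443 = 0.1557 bits per channel use.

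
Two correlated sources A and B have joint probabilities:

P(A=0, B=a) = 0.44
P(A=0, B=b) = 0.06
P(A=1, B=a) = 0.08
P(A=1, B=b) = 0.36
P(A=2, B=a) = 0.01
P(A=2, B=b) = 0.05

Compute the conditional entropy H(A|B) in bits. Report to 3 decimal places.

Chain rule: H(A|B) = H(A,B) − H(B).
Marginals: p(A) = (0.5000, 0.4400, 0.0600), p(B) = (0.5300, 0.4700).
H(A,B) = 1.8693 bits; H(B) = 0.9974 bits.
H(A|B) = 1.8693 − 0.9974 = 0.872 bits.

0.872 bits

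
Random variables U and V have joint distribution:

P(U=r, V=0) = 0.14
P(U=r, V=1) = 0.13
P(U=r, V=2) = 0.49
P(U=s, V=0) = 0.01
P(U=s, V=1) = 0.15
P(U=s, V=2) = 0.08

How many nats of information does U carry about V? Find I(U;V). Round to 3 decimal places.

Marginals: p(U) = (0.7600, 0.2400), p(V) = (0.1500, 0.2800, 0.5700).
I(U;V) = Σ p(x,y)·ln[p(x,y)/(p(x)p(y))].
  (r,0): 0.14·ln(1.2281) = 0.0288
  (r,1): 0.13·ln(0.6109) = -0.0641
  (r,2): 0.49·ln(1.1311) = 0.0604
  (s,0): 0.01·ln(0.2778) = -0.0128
  (s,1): 0.15·ln(2.2321) = 0.1204
  (s,2): 0.08·ln(0.5848) = -0.0429
Sum = 0.090 nats.

0.090 nats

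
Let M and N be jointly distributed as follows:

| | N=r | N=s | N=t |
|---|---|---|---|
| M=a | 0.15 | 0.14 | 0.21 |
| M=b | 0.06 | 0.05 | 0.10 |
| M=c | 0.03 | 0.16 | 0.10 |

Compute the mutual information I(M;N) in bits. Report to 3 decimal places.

Marginals: p(M) = (0.5000, 0.2100, 0.2900), p(N) = (0.2400, 0.3500, 0.4100).
I(M;N) = H(M) + H(N) − H(M,N).
H(M) = 1.4907, H(N) = 1.5516, H(M,N) = 2.9793.
I(M;N) = 1.4907 + 1.5516 − 2.9793 = 0.063 bits.

0.063 bits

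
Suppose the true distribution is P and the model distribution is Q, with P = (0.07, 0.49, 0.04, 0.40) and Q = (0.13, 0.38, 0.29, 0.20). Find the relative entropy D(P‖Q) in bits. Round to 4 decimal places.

0.4029 bits

D(P‖Q) = Σ p·log₂(p/q).
  0.07·log₂(0.07/0.13) = -0.06252
  0.49·log₂(0.49/0.38) = 0.17972
  0.04·log₂(0.04/0.29) = -0.11432
  0.40·log₂(0.40/0.20) = 0.40000
D(P‖Q) = 0.4029 bits.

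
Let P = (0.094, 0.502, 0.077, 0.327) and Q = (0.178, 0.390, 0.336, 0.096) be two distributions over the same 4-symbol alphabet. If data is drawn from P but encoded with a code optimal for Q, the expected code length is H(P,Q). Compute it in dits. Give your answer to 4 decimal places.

0.6450 dits

H(P,Q) = −Σ p·log₁₀ q.
  −0.094·log₁₀(0.178) = 0.07046
  −0.502·log₁₀(0.390) = 0.20529
  −0.077·log₁₀(0.336) = 0.03647
  −0.327·log₁₀(0.096) = 0.33280
H(P,Q) = 0.6450 dits.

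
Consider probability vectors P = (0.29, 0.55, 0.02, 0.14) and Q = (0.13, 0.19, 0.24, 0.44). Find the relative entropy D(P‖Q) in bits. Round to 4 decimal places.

D(P‖Q) = Σ p·log₂(p/q).
  0.29·log₂(0.29/0.13) = 0.33569
  0.55·log₂(0.55/0.19) = 0.84339
  0.02·log₂(0.02/0.24) = -0.07170
  0.14·log₂(0.14/0.44) = -0.23129
D(P‖Q) = 0.8761 bits.

0.8761 bits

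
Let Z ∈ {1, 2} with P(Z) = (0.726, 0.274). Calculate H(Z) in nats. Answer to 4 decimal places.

0.5872 nats

H(Z) = −Σ p·ln p.
  −(0.726)·ln(0.726) = 0.23247
  −(0.274)·ln(0.274) = 0.35473
Sum: 0.23247 + 0.35473 = 0.5872 nats.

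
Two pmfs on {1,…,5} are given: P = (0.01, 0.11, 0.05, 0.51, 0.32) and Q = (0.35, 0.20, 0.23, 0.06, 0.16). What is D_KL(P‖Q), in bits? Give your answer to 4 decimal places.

D(P‖Q) = Σ p·log₂(p/q).
  0.01·log₂(0.01/0.35) = -0.05129
  0.11·log₂(0.11/0.20) = -0.09487
  0.05·log₂(0.05/0.23) = -0.11008
  0.51·log₂(0.51/0.06) = 1.57461
  0.32·log₂(0.32/0.16) = 0.32000
D(P‖Q) = 1.6384 bits.

1.6384 bits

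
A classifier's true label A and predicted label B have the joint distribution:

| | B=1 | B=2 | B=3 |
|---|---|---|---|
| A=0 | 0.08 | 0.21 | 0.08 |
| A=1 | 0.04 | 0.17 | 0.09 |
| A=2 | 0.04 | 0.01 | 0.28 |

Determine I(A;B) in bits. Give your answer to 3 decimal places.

0.296 bits

Marginals: p(A) = (0.3700, 0.3000, 0.3300), p(B) = (0.1600, 0.3900, 0.4500).
I(A;B) = H(A) + H(B) − H(A,B).
H(A) = 1.5796, H(B) = 1.4712, H(A,B) = 2.7552.
I(A;B) = 1.5796 + 1.4712 − 2.7552 = 0.296 bits.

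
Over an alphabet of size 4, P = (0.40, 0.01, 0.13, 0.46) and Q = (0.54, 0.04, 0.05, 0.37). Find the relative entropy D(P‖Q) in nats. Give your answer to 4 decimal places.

D(P‖Q) = Σ p·ln(p/q).
  0.40·ln(0.40/0.54) = -0.12004
  0.01·ln(0.01/0.04) = -0.01386
  0.13·ln(0.13/0.05) = 0.12422
  0.46·ln(0.46/0.37) = 0.10015
D(P‖Q) = 0.0905 nats.

0.0905 nats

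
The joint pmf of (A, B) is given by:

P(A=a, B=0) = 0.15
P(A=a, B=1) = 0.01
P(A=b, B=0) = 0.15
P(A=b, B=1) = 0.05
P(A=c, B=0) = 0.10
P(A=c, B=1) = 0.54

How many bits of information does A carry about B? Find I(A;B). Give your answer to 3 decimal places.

0.355 bits

Marginals: p(A) = (0.1600, 0.2000, 0.6400), p(B) = (0.4000, 0.6000).
I(A;B) = H(A) + H(B) − H(A,B).
H(A) = 1.2995, H(B) = 0.9710, H(A,B) = 1.9159.
I(A;B) = 1.2995 + 0.9710 − 1.9159 = 0.355 bits.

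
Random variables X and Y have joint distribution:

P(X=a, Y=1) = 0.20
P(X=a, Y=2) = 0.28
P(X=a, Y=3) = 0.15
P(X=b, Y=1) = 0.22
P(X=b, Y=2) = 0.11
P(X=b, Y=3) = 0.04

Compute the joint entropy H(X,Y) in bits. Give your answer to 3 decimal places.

2.406 bits

H(X,Y) = −Σ p(x,y)·log₂ p(x,y) over all 6 cells.
  cell (a,1): −0.20·log₂0.20 = 0.4644
  cell (a,2): −0.28·log₂0.28 = 0.5142
  cell (a,3): −0.15·log₂0.15 = 0.4105
  cell (b,1): −0.22·log₂0.22 = 0.4806
  cell (b,2): −0.11·log₂0.11 = 0.3503
  cell (b,3): −0.04·log₂0.04 = 0.1858
Sum = 2.406 bits.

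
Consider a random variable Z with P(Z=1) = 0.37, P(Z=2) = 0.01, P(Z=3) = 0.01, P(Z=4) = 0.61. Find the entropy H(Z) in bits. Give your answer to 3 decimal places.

H(Z) = −Σ p·log₂ p.
  −(0.37)·log₂(0.37) = 0.5307
  −(0.01)·log₂(0.01) = 0.0664
  −(0.01)·log₂(0.01) = 0.0664
  −(0.61)·log₂(0.61) = 0.4350
Sum: 0.5307 + 0.0664 + 0.0664 + 0.4350 = 1.099 bits.

1.099 bits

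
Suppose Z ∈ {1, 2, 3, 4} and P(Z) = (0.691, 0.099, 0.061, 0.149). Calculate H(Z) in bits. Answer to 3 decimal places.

1.354 bits

H(Z) = −Σ p·log₂ p.
  −(0.691)·log₂(0.691) = 0.3685
  −(0.099)·log₂(0.099) = 0.3303
  −(0.061)·log₂(0.061) = 0.2461
  −(0.149)·log₂(0.149) = 0.4092
Sum: 0.3685 + 0.3303 + 0.2461 + 0.4092 = 1.354 bits.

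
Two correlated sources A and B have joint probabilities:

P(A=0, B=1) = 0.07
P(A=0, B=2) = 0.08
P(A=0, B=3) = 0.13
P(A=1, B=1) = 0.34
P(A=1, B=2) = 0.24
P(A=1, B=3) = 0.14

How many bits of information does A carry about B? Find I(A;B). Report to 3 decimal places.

Marginals: p(A) = (0.2800, 0.7200), p(B) = (0.4100, 0.3200, 0.2700).
I(A;B) = H(A) + H(B) − H(A,B).
H(A) = 0.8555, H(B) = 1.5634, H(A,B) = 2.3631.
I(A;B) = 0.8555 + 1.5634 − 2.3631 = 0.056 bits.

0.056 bits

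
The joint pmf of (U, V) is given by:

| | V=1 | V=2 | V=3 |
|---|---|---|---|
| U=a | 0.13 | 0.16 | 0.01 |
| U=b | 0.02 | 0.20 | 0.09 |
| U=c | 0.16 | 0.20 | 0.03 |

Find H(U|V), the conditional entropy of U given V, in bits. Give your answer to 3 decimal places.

1.426 bits

Chain rule: H(U|V) = H(U,V) − H(V).
Marginals: p(U) = (0.3000, 0.3100, 0.3900), p(V) = (0.3100, 0.5600, 0.1300).
H(U,V) = 2.8012 bits; H(V) = 1.3749 bits.
H(U|V) = 2.8012 − 1.3749 = 1.426 bits.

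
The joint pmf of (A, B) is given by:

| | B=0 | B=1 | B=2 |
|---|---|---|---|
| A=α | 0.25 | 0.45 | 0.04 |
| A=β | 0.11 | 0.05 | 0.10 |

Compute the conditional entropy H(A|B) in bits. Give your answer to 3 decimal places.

Marginals: p(A) = (0.7400, 0.2600), p(B) = (0.3600, 0.5000, 0.1400).
H(A|B) = Σ p(B) · H(A|B=·).
  B=0: p=0.3600, H(A|B=0) = 0.8880
  B=1: p=0.5000, H(A|B=1) = 0.4690
  B=2: p=0.1400, H(A|B=2) = 0.8631
Weighted sum = 0.675 bits.

0.675 bits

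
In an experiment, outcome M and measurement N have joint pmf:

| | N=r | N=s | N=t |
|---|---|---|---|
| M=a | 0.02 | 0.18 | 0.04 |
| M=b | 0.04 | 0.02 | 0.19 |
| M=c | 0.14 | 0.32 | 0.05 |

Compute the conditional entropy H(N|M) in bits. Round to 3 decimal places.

1.147 bits

Marginals: p(M) = (0.2400, 0.2500, 0.5100), p(N) = (0.2000, 0.5200, 0.2800).
H(N|M) = Σ p(M) · H(N|M=·).
  M=a: p=0.2400, H(N|M=a) = 1.0409
  M=b: p=0.2500, H(N|M=b) = 1.0154
  M=c: p=0.5100, H(N|M=c) = 1.2624
Weighted sum = 1.147 bits.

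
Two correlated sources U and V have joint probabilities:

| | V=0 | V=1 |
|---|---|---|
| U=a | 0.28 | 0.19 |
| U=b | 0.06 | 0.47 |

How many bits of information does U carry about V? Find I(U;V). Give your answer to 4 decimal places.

Marginals: p(U) = (0.4700, 0.5300), p(V) = (0.3400, 0.6600).
I(U;V) = Σ p(x,y)·log₂[p(x,y)/(p(x)p(y))].
  (a,0): 0.28·log₂(1.7522) = 0.22656
  (a,1): 0.19·log₂(0.6125) = -0.13437
  (b,0): 0.06·log₂(0.3330) = -0.09519
  (b,1): 0.47·log₂(1.3436) = 0.20028
Sum = 0.1973 bits.

0.1973 bits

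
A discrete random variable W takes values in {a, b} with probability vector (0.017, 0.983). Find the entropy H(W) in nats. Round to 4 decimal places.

H(W) = −Σ p·ln p.
  −(0.017)·ln(0.017) = 0.06927
  −(0.983)·ln(0.983) = 0.01685
Sum: 0.06927 + 0.01685 = 0.0861 nats.

0.0861 nats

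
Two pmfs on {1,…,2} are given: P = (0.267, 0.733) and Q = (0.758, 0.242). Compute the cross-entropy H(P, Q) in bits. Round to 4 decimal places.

1.6071 bits

H(P,Q) = −Σ p·log₂ q.
  −0.267·log₂(0.758) = 0.10673
  −0.733·log₂(0.242) = 1.50039
H(P,Q) = 1.6071 bits.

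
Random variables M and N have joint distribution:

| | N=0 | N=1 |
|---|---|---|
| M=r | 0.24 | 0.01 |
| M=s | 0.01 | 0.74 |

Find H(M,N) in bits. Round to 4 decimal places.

H(M,N) = −Σ p(x,y)·log₂ p(x,y) over all 4 cells.
  cell (r,0): −0.24·log₂0.24 = 0.49413
  cell (r,1): −0.01·log₂0.01 = 0.06644
  cell (s,0): −0.01·log₂0.01 = 0.06644
  cell (s,1): −0.74·log₂0.74 = 0.32146
Sum = 0.9485 bits.

0.9485 bits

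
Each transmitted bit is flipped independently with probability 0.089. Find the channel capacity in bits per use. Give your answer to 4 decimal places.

0.5669 bits

Binary symmetric channel: C = 1 − h₂(ε) where h₂ is the binary entropy function.
h₂(0.089) = −0.089·log₂0.089 − 0.911·log₂0.911 = 0.4331.
C = 1 − 0.4331 = 0.5669 bits per channel use.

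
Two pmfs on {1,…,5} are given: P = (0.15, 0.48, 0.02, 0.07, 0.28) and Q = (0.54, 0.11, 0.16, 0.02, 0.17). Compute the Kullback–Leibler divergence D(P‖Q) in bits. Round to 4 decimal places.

D(P‖Q) = Σ p·log₂(p/q).
  0.15·log₂(0.15/0.54) = -0.27720
  0.48·log₂(0.48/0.11) = 1.02025
  0.02·log₂(0.02/0.16) = -0.06000
  0.07·log₂(0.07/0.02) = 0.12651
  0.28·log₂(0.28/0.17) = 0.20157
D(P‖Q) = 1.0111 bits.

1.0111 bits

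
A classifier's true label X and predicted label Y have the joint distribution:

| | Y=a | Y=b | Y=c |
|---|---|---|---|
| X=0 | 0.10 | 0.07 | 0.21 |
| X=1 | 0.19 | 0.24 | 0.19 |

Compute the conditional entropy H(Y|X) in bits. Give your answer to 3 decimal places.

Chain rule: H(Y|X) = H(X,Y) − H(X).
Marginals: p(X) = (0.3800, 0.6200), p(Y) = (0.2900, 0.3100, 0.4000).
H(X,Y) = 2.4782 bits; H(X) = 0.9580 bits.
H(Y|X) = 2.4782 − 0.9580 = 1.520 bits.

1.520 bits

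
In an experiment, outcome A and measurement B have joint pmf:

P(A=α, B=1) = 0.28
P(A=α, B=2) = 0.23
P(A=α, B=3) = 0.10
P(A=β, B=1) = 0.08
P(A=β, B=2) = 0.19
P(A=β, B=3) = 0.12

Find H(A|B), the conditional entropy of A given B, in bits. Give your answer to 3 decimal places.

0.911 bits

Chain rule: H(A|B) = H(A,B) − H(B).
Marginals: p(A) = (0.6100, 0.3900), p(B) = (0.3600, 0.4200, 0.2200).
H(A,B) = 2.4479 bits; H(B) = 1.5368 bits.
H(A|B) = 2.4479 − 1.5368 = 0.911 bits.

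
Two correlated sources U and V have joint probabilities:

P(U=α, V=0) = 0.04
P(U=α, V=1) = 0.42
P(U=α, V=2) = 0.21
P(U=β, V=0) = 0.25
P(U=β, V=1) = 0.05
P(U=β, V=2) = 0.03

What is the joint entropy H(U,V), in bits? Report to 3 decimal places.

2.052 bits

H(U,V) = −Σ p(x,y)·log₂ p(x,y) over all 6 cells.
  cell (α,0): −0.04·log₂0.04 = 0.1858
  cell (α,1): −0.42·log₂0.42 = 0.5256
  cell (α,2): −0.21·log₂0.21 = 0.4728
  cell (β,0): −0.25·log₂0.25 = 0.5000
  cell (β,1): −0.05·log₂0.05 = 0.2161
  cell (β,2): −0.03·log₂0.03 = 0.1518
Sum = 2.052 bits.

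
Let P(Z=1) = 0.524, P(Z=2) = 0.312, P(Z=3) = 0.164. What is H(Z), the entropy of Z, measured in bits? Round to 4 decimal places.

1.4406 bits

H(Z) = −Σ p·log₂ p.
  −(0.524)·log₂(0.524) = 0.48856
  −(0.312)·log₂(0.312) = 0.52428
  −(0.164)·log₂(0.164) = 0.42775
Sum: 0.48856 + 0.52428 + 0.42775 = 1.4406 bits.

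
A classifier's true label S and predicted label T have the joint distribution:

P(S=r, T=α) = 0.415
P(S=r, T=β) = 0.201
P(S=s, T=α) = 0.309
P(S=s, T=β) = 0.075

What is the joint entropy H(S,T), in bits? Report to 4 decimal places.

H(S,T) = −Σ p(x,y)·log₂ p(x,y) over all 4 cells.
  cell (r,α): −0.415·log₂0.415 = 0.52656
  cell (r,β): −0.201·log₂0.201 = 0.46526
  cell (s,α): −0.309·log₂0.309 = 0.52355
  cell (s,β): −0.075·log₂0.075 = 0.28027
Sum = 1.7956 bits.

1.7956 bits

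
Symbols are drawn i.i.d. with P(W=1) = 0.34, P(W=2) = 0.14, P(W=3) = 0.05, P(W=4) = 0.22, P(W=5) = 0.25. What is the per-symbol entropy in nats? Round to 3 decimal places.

H(W) = −Σ p·ln p.
  −(0.34)·ln(0.34) = 0.3668
  −(0.14)·ln(0.14) = 0.2753
  −(0.05)·ln(0.05) = 0.1498
  −(0.22)·ln(0.22) = 0.3331
  −(0.25)·ln(0.25) = 0.3466
Sum: 0.3668 + 0.2753 + 0.1498 + 0.3331 + 0.3466 = 1.472 nats.

1.472 nats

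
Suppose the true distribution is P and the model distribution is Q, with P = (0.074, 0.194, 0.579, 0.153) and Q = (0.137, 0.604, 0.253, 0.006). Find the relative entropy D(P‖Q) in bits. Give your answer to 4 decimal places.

1.0228 bits

D(P‖Q) = Σ p·log₂(p/q).
  0.074·log₂(0.074/0.137) = -0.06575
  0.194·log₂(0.194/0.604) = -0.31787
  0.579·log₂(0.579/0.253) = 0.69157
  0.153·log₂(0.153/0.006) = 0.71488
D(P‖Q) = 1.0228 bits.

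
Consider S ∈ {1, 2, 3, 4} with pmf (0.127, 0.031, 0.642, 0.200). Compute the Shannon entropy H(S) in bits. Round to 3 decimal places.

1.408 bits

H(S) = −Σ p·log₂ p.
  −(0.127)·log₂(0.127) = 0.3781
  −(0.031)·log₂(0.031) = 0.1554
  −(0.642)·log₂(0.642) = 0.4105
  −(0.200)·log₂(0.200) = 0.4644
Sum: 0.3781 + 0.1554 + 0.4105 + 0.4644 = 1.408 bits.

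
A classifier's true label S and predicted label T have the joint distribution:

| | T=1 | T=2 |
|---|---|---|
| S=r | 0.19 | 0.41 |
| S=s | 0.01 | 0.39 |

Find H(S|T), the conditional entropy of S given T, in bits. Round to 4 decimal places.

Marginals: p(S) = (0.6000, 0.4000), p(T) = (0.2000, 0.8000).
H(S|T) = Σ p(T) · H(S|T=·).
  T=1: p=0.2000, H(S|T=1) = 0.2864
  T=2: p=0.8000, H(S|T=2) = 0.9995
Weighted sum = 0.8569 bits.

0.8569 bits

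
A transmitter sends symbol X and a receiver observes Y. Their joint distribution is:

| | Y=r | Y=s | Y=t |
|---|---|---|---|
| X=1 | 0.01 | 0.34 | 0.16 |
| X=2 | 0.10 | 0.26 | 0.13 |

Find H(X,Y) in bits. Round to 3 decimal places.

2.239 bits

H(X,Y) = −Σ p(x,y)·log₂ p(x,y) over all 6 cells.
  cell (1,r): −0.01·log₂0.01 = 0.0664
  cell (1,s): −0.34·log₂0.34 = 0.5292
  cell (1,t): −0.16·log₂0.16 = 0.4230
  cell (2,r): −0.10·log₂0.10 = 0.3322
  cell (2,s): −0.26·log₂0.26 = 0.5053
  cell (2,t): −0.13·log₂0.13 = 0.3826
Sum = 2.239 bits.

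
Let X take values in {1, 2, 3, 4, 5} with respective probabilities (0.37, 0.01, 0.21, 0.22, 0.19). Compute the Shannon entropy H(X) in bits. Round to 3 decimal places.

2.006 bits

H(X) = −Σ p·log₂ p.
  −(0.37)·log₂(0.37) = 0.5307
  −(0.01)·log₂(0.01) = 0.0664
  −(0.21)·log₂(0.21) = 0.4728
  −(0.22)·log₂(0.22) = 0.4806
  −(0.19)·log₂(0.19) = 0.4552
Sum: 0.5307 + 0.0664 + 0.4728 + 0.4806 + 0.4552 = 2.006 bits.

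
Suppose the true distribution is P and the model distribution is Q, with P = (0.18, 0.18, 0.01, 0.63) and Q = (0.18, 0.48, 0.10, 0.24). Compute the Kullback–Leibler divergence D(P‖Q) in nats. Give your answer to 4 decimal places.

0.4084 nats

D(P‖Q) = Σ p·ln(p/q).
  0.18·ln(0.18/0.18) = 0.00000
  0.18·ln(0.18/0.48) = -0.17655
  0.01·ln(0.01/0.10) = -0.02303
  0.63·ln(0.63/0.24) = 0.60800
D(P‖Q) = 0.4084 nats.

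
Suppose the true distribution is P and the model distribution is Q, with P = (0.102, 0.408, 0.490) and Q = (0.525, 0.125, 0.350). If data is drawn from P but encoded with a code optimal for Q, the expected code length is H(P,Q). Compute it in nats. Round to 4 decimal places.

H(P,Q) = −Σ p·ln q.
  −0.102·ln(0.525) = 0.06572
  −0.408·ln(0.125) = 0.84841
  −0.490·ln(0.350) = 0.51441
H(P,Q) = 1.4285 nats.

1.4285 nats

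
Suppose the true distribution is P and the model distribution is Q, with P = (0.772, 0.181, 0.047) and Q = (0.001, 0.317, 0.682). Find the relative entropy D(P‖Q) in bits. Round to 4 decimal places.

D(P‖Q) = Σ p·log₂(p/q).
  0.772·log₂(0.772/0.001) = 7.40538
  0.181·log₂(0.181/0.317) = -0.14634
  0.047·log₂(0.047/0.682) = -0.18137
D(P‖Q) = 7.0777 bits.

7.0777 bits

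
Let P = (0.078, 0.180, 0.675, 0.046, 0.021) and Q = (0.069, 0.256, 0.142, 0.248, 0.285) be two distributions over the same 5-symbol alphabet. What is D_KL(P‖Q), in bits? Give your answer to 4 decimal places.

1.2496 bits

D(P‖Q) = Σ p·log₂(p/q).
  0.078·log₂(0.078/0.069) = 0.01380
  0.180·log₂(0.180/0.256) = -0.09147
  0.675·log₂(0.675/0.142) = 1.51807
  0.046·log₂(0.046/0.248) = -0.11181
  0.021·log₂(0.021/0.285) = -0.07901
D(P‖Q) = 1.2496 bits.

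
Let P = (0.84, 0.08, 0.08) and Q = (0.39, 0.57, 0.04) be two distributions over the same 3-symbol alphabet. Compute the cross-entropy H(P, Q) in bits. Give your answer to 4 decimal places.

1.5775 bits

H(P,Q) = −Σ p·log₂ q.
  −0.84·log₂(0.39) = 1.14110
  −0.08·log₂(0.57) = 0.06488
  −0.08·log₂(0.04) = 0.37151
H(P,Q) = 1.5775 bits.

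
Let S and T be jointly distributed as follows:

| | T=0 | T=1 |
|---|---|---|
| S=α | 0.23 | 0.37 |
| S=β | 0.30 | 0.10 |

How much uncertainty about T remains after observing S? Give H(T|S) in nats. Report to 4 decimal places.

0.6243 nats

Marginals: p(S) = (0.6000, 0.4000), p(T) = (0.5300, 0.4700).
H(T|S) = Σ p(S) · H(T|S=·).
  S=α: p=0.6000, H(T|S=α) = 0.6657
  S=β: p=0.4000, H(T|S=β) = 0.5623
Weighted sum = 0.6243 nats.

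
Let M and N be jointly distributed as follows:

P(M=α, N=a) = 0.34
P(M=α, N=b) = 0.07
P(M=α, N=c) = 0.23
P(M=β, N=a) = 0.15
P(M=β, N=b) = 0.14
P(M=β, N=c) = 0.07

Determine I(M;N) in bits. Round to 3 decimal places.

Marginals: p(M) = (0.6400, 0.3600), p(N) = (0.4900, 0.2100, 0.3000).
I(M;N) = H(M) + H(N) − H(M,N).
H(M) = 0.9427, H(N) = 1.4982, H(M,N) = 2.3616.
I(M;N) = 0.9427 + 1.4982 − 2.3616 = 0.079 bits.

0.079 bits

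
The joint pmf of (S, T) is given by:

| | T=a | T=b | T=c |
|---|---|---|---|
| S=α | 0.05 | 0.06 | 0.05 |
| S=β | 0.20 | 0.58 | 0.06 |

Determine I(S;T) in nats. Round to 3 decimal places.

0.040 nats

Marginals: p(S) = (0.1600, 0.8400), p(T) = (0.2500, 0.6400, 0.1100).
I(S;T) = H(S) + H(T) − H(S,T).
H(S) = 0.4397, H(T) = 0.8750, H(S,T) = 1.2750.
I(S;T) = 0.4397 + 0.8750 − 1.2750 = 0.040 nats.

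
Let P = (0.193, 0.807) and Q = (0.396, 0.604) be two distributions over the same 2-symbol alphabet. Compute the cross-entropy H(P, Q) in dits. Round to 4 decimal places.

0.2543 dits

H(P,Q) = −Σ p·log₁₀ q.
  −0.193·log₁₀(0.396) = 0.07764
  −0.807·log₁₀(0.604) = 0.17670
H(P,Q) = 0.2543 dits.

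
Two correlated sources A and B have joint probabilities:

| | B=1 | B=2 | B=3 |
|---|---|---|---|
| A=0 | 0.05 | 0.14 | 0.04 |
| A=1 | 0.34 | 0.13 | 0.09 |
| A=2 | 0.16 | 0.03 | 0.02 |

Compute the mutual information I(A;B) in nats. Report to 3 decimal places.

0.086 nats

Marginals: p(A) = (0.2300, 0.5600, 0.2100), p(B) = (0.5500, 0.3000, 0.1500).
I(A;B) = H(A) + H(B) − H(A,B).
H(A) = 0.9905, H(B) = 0.9746, H(A,B) = 1.8792.
I(A;B) = 0.9905 + 0.9746 − 1.8792 = 0.086 nats.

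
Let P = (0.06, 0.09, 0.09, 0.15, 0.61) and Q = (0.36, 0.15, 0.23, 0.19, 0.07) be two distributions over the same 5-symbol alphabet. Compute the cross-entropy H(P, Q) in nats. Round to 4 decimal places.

H(P,Q) = −Σ p·ln q.
  −0.06·ln(0.36) = 0.06130
  −0.09·ln(0.15) = 0.17074
  −0.09·ln(0.23) = 0.13227
  −0.15·ln(0.19) = 0.24911
  −0.61·ln(0.07) = 1.62215
H(P,Q) = 2.2356 nats.

2.2356 nats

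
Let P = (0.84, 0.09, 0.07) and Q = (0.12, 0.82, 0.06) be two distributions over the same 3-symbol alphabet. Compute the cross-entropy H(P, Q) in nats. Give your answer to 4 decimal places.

1.9958 nats

H(P,Q) = −Σ p·ln q.
  −0.84·ln(0.12) = 1.78102
  −0.09·ln(0.82) = 0.01786
  −0.07·ln(0.06) = 0.19694
H(P,Q) = 1.9958 nats.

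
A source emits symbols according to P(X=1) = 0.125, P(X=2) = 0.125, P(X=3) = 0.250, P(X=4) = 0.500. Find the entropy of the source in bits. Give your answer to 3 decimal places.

H(X) = −Σ p·log₂ p.
  −(0.125)·log₂(0.125) = 0.3750
  −(0.125)·log₂(0.125) = 0.3750
  −(0.250)·log₂(0.250) = 0.5000
  −(0.500)·log₂(0.500) = 0.5000
Sum: 0.3750 + 0.3750 + 0.5000 + 0.5000 = 1.750 bits.

1.750 bits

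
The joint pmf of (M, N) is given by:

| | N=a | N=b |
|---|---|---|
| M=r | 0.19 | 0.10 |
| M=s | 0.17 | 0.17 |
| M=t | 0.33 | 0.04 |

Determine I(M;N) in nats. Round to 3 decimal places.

Marginals: p(M) = (0.2900, 0.3400, 0.3700), p(N) = (0.6900, 0.3100).
I(M;N) = Σ p(x,y)·ln[p(x,y)/(p(x)p(y))].
  (r,a): 0.19·ln(0.9495) = -0.0098
  (r,b): 0.10·ln(1.1123) = 0.0106
  (s,a): 0.17·ln(0.7246) = -0.0548
  (s,b): 0.17·ln(1.6129) = 0.0813
  (t,a): 0.33·ln(1.2926) = 0.0847
  (t,b): 0.04·ln(0.3487) = -0.0421
Sum = 0.070 nats.

0.070 nats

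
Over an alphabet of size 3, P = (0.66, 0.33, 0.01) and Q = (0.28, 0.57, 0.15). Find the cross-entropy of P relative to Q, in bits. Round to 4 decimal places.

H(P,Q) = −Σ p·log₂ q.
  −0.66·log₂(0.28) = 1.21209
  −0.33·log₂(0.57) = 0.26762
  −0.01·log₂(0.15) = 0.02737
H(P,Q) = 1.5071 bits.

1.5071 bits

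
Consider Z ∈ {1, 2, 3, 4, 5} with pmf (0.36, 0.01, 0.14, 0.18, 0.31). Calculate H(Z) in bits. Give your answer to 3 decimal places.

1.963 bits

H(Z) = −Σ p·log₂ p.
  −(0.36)·log₂(0.36) = 0.5306
  −(0.01)·log₂(0.01) = 0.0664
  −(0.14)·log₂(0.14) = 0.3971
  −(0.18)·log₂(0.18) = 0.4453
  −(0.31)·log₂(0.31) = 0.5238
Sum: 0.5306 + 0.0664 + 0.3971 + 0.4453 + 0.5238 = 1.963 bits.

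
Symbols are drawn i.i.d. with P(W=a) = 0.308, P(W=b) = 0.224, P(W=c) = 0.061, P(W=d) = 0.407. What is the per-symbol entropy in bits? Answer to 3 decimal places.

H(W) = −Σ p·log₂ p.
  −(0.308)·log₂(0.308) = 0.5233
  −(0.224)·log₂(0.224) = 0.4835
  −(0.061)·log₂(0.061) = 0.2461
  −(0.407)·log₂(0.407) = 0.5278
Sum: 0.5233 + 0.4835 + 0.2461 + 0.5278 = 1.781 bits.

1.781 bits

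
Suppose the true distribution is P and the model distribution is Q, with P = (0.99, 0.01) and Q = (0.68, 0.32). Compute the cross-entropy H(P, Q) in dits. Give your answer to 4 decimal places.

0.1708 dits

H(P,Q) = −Σ p·log₁₀ q.
  −0.99·log₁₀(0.68) = 0.16582
  −0.01·log₁₀(0.32) = 0.00495
H(P,Q) = 0.1708 dits.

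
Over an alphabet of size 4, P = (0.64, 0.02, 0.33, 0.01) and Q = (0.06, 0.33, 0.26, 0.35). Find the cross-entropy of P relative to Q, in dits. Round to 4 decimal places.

0.9892 dits

H(P,Q) = −Σ p·log₁₀ q.
  −0.64·log₁₀(0.06) = 0.78198
  −0.02·log₁₀(0.33) = 0.00963
  −0.33·log₁₀(0.26) = 0.19306
  −0.01·log₁₀(0.35) = 0.00456
H(P,Q) = 0.9892 dits.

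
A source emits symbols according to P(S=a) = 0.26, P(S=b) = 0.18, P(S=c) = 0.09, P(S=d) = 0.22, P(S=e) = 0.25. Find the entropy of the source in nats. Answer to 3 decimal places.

H(S) = −Σ p·ln p.
  −(0.26)·ln(0.26) = 0.3502
  −(0.18)·ln(0.18) = 0.3087
  −(0.09)·ln(0.09) = 0.2167
  −(0.22)·ln(0.22) = 0.3331
  −(0.25)·ln(0.25) = 0.3466
Sum: 0.3502 + 0.3087 + 0.2167 + 0.3331 + 0.3466 = 1.555 nats.

1.555 nats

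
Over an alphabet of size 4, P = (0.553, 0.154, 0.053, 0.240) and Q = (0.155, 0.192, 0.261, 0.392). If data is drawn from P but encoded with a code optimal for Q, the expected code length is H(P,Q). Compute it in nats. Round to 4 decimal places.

1.5811 nats

H(P,Q) = −Σ p·ln q.
  −0.553·ln(0.155) = 1.03097
  −0.154·ln(0.192) = 0.25414
  −0.053·ln(0.261) = 0.07119
  −0.240·ln(0.392) = 0.22476
H(P,Q) = 1.5811 nats.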